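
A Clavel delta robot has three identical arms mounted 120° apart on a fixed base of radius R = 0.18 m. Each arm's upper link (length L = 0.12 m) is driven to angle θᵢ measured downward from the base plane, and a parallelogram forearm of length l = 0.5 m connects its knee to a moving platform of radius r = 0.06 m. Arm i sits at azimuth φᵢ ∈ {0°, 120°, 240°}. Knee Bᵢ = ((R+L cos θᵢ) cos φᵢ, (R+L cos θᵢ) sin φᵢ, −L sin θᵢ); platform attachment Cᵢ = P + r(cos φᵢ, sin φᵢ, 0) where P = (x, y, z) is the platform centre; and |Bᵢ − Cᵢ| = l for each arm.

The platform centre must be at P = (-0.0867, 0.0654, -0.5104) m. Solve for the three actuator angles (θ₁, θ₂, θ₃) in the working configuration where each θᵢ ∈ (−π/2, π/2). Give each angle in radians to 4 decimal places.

φ1=0.0° → target in arm frame (-0.0867, 0.0654)
  A cos θ + B sin θ = C:  0.2067·cos θ + -0.5104·sin θ = -0.2996
  θ1 = atan2(B,A) + arccos(C/0.5507) = 0.9601
rotate P by −φ2: (0.1000, 0.0424, -0.5104)
  e−x'=0.0200;  (l²−L²−(e−x')²−y'²−z²)/2L = -0.1129
  γ=atan2(-0.5104,0.0200)=-1.5316;  ψ=arccos(-0.2211)=1.7937;  θ2=γ+ψ≈0.2621
φ3=240.0° → target in arm frame (-0.0133, -0.1078)
  A=0.1333, B=-0.5104, C=(l²−L²−A²−y'²−z²)/(2L)=-0.2262
  θ3 = atan2(B,A) + arccos(C/0.5275) = 0.6986

θ₁ = 0.9601, θ₂ = 0.2621, θ₃ = 0.6986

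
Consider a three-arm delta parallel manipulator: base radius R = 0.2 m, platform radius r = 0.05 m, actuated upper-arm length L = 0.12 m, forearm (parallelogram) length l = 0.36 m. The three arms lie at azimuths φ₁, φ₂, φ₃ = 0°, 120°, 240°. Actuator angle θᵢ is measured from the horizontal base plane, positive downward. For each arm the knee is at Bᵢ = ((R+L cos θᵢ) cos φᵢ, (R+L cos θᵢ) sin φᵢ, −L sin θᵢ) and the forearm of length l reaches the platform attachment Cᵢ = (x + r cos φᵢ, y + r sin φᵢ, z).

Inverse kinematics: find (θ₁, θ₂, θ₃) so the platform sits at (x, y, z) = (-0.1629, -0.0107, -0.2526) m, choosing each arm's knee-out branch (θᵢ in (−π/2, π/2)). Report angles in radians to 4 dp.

arm 1 (φ=0.0°): x'=-0.1629, y'=-0.0107
  A=0.3129, B=-0.2526, C=(l²−L²−A²−y'²−z²)/(2L)=-0.1943
  θ1 = atan2(B,A) + arccos(C/0.4021) = 1.3958
φ2=120.0° → target in arm frame (0.0722, 0.1464)
  A cos θ + B sin θ = C:  0.0778·cos θ + -0.2526·sin θ = 0.0996
  γ=atan2(-0.2526,0.0778)=-1.2720;  ψ=arccos(0.3767)=1.1845;  θ2=γ+ψ≈-0.0874
arm 3 (φ=240.0°): x'=0.0907, y'=-0.1357
  A=0.0593, B=-0.2526, C=(l²−L²−A²−y'²−z²)/(2L)=0.1227
  γ=atan2(-0.2526,0.0593)=-1.3403;  ψ=arccos(0.4730)=1.0780;  θ3=γ+ψ≈-0.2622

θ₁ = 1.3958, θ₂ = -0.0874, θ₃ = -0.2622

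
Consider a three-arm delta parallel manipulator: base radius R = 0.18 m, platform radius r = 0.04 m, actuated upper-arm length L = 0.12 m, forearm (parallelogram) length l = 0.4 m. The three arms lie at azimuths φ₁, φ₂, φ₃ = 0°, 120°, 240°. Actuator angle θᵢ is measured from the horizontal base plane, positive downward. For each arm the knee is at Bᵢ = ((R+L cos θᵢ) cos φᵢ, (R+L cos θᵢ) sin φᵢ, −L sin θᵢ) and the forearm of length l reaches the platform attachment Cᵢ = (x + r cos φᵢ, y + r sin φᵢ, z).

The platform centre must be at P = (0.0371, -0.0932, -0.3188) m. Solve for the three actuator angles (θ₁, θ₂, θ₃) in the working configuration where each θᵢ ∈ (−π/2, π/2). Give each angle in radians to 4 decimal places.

φ1=0.0° → target in arm frame (0.0371, -0.0932)
  A cos θ + B sin θ = C:  0.1029·cos θ + -0.3188·sin θ = 0.1029
  γ=atan2(-0.3188,0.1029)=-1.2586;  ψ=arccos(0.3071)=1.2586;  θ1=γ+ψ≈0.0001
arm 2 (φ=120.0°): x'=-0.0993, y'=0.0145
  A=0.2393, B=-0.3188, C=(l²−L²−A²−y'²−z²)/(2L)=-0.0562
  √(A²+B²)=0.3986;  θ2 = -0.9270+1.7123 ≈ 0.7853
arm 3 (φ=240.0°): x'=0.0622, y'=0.0787
  A cos θ + B sin θ = C:  0.0778·cos θ + -0.3188·sin θ = 0.1321
  γ=atan2(-0.3188,0.0778)=-1.3313;  ψ=arccos(0.4026)=1.1564;  θ3=γ+ψ≈-0.1749

θ₁ = 0.0001, θ₂ = 0.7853, θ₃ = -0.1749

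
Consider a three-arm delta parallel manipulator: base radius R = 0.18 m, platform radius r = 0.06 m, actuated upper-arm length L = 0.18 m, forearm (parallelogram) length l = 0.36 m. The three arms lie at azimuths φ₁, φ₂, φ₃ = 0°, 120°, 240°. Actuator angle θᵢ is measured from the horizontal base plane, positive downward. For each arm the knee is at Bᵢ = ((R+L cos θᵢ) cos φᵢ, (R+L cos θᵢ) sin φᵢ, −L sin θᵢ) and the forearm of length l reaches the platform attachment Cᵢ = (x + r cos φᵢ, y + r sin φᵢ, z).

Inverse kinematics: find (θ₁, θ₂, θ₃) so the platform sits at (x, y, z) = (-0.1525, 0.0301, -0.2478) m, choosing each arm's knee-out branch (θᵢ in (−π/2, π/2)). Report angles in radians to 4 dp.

θ₁ = 1.1343, θ₂ = -0.1749, θ₃ = 0.1744

arm 1 (φ=0.0°): x'=-0.1525, y'=0.0301
  A=0.2725, B=-0.2478, C=(l²−L²−A²−y'²−z²)/(2L)=-0.1094
  γ=atan2(-0.2478,0.2725)=-0.7380;  ψ=arccos(-0.2969)=1.8722;  θ1=γ+ψ≈1.1343
arm 2 (φ=120.0°): x'=0.1023, y'=0.1170
  A=0.0177, B=-0.2478, C=(l²−L²−A²−y'²−z²)/(2L)=0.0605
  √(A²+B²)=0.2484;  θ2 = -1.4996+1.3247 ≈ -0.1749
φ3=240.0° → target in arm frame (0.0502, -0.1471)
  A cos θ + B sin θ = C:  0.0698·cos θ + -0.2478·sin θ = 0.0258
  γ=atan2(-0.2478,0.0698)=-1.2962;  ψ=arccos(0.1001)=1.4705;  θ3=γ+ψ≈0.1744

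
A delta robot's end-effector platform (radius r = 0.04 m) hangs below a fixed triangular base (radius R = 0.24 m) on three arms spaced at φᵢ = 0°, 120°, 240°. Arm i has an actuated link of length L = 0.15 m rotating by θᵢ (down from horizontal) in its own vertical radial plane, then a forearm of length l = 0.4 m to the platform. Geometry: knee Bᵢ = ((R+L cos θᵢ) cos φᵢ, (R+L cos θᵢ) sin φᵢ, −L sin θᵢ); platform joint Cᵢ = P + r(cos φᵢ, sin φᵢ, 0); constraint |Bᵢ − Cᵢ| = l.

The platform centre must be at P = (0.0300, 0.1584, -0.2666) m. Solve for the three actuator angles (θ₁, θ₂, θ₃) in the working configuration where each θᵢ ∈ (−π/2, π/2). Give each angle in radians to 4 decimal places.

rotate P by −φ1: (0.0300, 0.1584, -0.2666)
  A=0.1700, B=-0.2666, C=(l²−L²−A²−y'²−z²)/(2L)=0.0414
  √(A²+B²)=0.3162;  θ1 = -1.0031+1.4393 ≈ 0.4362
rotate P by −φ2: (0.1222, -0.1052, -0.2666)
  A cos θ + B sin θ = C:  0.0778·cos θ + -0.2666·sin θ = 0.1644
  θ2 = atan2(B,A) + arccos(C/0.2777) = -0.3492
φ3=240.0° → target in arm frame (-0.1522, -0.0532)
  A cos θ + B sin θ = C:  0.3522·cos θ + -0.2666·sin θ = -0.2015
  γ=atan2(-0.2666,0.3522)=-0.6480;  ψ=arccos(-0.4561)=2.0444;  θ3=γ+ψ≈1.3964

θ₁ = 0.4362, θ₂ = -0.3492, θ₃ = 1.3964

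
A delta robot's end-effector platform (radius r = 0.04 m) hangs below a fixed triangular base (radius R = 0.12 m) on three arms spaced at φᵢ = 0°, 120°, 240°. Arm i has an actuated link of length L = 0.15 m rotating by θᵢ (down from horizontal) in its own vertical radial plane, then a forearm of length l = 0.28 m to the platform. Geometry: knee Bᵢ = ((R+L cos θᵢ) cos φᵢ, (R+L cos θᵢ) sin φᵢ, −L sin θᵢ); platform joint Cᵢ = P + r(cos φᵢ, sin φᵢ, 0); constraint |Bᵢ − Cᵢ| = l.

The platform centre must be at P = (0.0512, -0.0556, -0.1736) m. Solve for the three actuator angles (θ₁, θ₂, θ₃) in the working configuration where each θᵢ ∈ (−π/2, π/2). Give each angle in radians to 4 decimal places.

arm 1 (φ=0.0°): x'=0.0512, y'=-0.0556
  e−x'=0.0288;  (l²−L²−(e−x')²−y'²−z²)/2L = 0.0728
  γ=atan2(-0.1736,0.0288)=-1.4064;  ψ=arccos(0.4137)=1.1442;  θ1=γ+ψ≈-0.2622
arm 2 (φ=120.0°): x'=-0.0738, y'=-0.0165
  A cos θ + B sin θ = C:  0.1538·cos θ + -0.1736·sin θ = 0.0062
  √(A²+B²)=0.2319;  θ2 = -0.8460+1.5442 ≈ 0.6982
φ3=240.0° → target in arm frame (0.0226, 0.0721)
  e−x'=0.0574;  (l²−L²−(e−x')²−y'²−z²)/2L = 0.0575
  γ=atan2(-0.1736,0.0574)=-1.2512;  ψ=arccos(0.3146)=1.2508;  θ3=γ+ψ≈-0.0005

θ₁ = -0.2622, θ₂ = 0.6982, θ₃ = -0.0005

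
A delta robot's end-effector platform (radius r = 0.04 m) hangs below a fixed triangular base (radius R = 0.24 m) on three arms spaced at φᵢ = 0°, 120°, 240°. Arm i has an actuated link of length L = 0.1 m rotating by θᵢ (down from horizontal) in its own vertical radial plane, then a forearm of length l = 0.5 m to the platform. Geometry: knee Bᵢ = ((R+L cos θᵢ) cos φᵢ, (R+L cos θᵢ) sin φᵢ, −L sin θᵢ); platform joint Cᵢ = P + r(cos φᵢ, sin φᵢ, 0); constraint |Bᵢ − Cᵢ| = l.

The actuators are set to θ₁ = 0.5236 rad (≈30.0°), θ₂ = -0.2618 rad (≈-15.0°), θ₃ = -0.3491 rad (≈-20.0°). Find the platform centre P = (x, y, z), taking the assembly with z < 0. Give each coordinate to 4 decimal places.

O1 = (0.2866·cos0.0°, 0.2866·sin0.0°, -0.0500) = (0.2866, 0.0000, -0.0500)
φ2=120.0°: virtual centre (-0.1483, 0.2569, 0.0259), radius l
arm 3 at φ=240.0°: e+L cos θ3 = 0.2940;  O3 = (-0.1470, -0.2546, 0.0342)
subtract pairs → two planes through P
plane₁₂: -0.8698x+0.5137y+0.1518z = 0.0040
Cramer: x(z) = -0.0040+0.1844z;  y(z) = 0.0010+0.0167z
sphere 1 gives Az²+Bz+C=0 with A=1.0343, B=-0.0071, C=-0.1631;  B²−4AC=0.6746;  roots -0.3936, 0.4005;  negative root z = -0.3936
x = -0.0766, y = -0.0056

(-0.0766, -0.0056, -0.3936)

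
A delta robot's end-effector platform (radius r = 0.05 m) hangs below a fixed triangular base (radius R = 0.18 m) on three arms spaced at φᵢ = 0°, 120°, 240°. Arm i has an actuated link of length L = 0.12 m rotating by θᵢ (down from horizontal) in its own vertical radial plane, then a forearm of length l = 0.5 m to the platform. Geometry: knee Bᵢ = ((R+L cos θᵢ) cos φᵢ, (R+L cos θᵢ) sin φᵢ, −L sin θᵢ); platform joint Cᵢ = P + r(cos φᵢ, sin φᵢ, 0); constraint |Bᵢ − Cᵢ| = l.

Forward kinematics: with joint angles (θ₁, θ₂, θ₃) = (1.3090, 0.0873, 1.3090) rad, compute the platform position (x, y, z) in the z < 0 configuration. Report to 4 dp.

centre 1 = (0.1611·cos0.0°, 0.1611·sin0.0°, -0.1159) = (0.1611, 0.0000, -0.1159)
centre 2 = (0.2495·cos120.0°, 0.2495·sin120.0°, -0.0105) = (-0.1248, 0.2161, -0.0105)
φ3=240.0°: virtual centre (-0.0805, -0.1395, -0.1159), radius l
subtract pairs → two planes through P
linear system: -0.5717x+0.4322y = 0.0230−0.2109z; -0.4832x+-0.2790y = 0.0000−0.0000z
det = 0.3683;  x = -0.0174+0.1597z,  y = 0.0302+-0.2767z
into |P−centre ₁|² = l²: 1.1021z² + 0.1581z + -0.2038 = 0;  Δ = 0.9234;  z = -0.5077 or 0.3642 → z<0 root = -0.5077
x = -0.0985, y = 0.1706

(-0.0985, 0.1706, -0.5077)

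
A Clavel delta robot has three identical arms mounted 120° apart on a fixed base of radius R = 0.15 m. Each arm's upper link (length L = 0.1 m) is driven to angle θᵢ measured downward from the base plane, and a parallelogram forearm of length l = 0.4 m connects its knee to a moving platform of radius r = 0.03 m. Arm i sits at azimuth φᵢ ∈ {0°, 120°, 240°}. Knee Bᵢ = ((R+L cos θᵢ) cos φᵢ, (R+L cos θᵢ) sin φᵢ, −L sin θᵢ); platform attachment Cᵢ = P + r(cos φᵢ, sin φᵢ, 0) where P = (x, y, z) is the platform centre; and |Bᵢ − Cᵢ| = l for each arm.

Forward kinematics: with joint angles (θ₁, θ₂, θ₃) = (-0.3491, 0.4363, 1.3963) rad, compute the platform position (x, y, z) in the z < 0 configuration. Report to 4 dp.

(0.1473, 0.1113, -0.3442)

φ1=0.0°: virtual centre (0.2140, 0.0000, 0.0342), radius l
O2 = (0.2106·cos120.0°, 0.2106·sin120.0°, -0.0423) = (-0.1053, 0.1824, -0.0423)
φ3=240.0°: virtual centre (-0.0687, -0.1190, -0.0985), radius l
|O₂|²−|O₁|² = -0.0008;  |O₃|²−|O₁|² = -0.0184
linear system: -0.6386x+0.3648y = -0.0008−-0.1529z; -0.5653x+-0.2379y = -0.0184−-0.2654z
det = 0.3582;  x = 0.0193+-0.3719z,  y = 0.0315+-0.2318z
quadratic in z: (1.1920)z²+(0.0618)z+(-0.1199)=0, √Δ=0.7587 → z ∈ {-0.3442, 0.2923}; z = -0.3442 (taking z<0)
x = 0.1473, y = 0.1113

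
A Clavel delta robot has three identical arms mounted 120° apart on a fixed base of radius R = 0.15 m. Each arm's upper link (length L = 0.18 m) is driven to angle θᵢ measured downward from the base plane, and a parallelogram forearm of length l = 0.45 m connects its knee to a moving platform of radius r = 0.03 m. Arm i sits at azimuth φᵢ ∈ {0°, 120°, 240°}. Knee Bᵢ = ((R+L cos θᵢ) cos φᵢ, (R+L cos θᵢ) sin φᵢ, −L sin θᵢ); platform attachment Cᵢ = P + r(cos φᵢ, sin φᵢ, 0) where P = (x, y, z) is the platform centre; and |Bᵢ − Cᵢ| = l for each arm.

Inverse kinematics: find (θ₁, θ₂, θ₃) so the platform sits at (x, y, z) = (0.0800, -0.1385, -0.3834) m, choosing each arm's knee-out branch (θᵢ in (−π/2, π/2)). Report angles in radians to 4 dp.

θ₁ = 0.0872, θ₂ = 0.9600, θ₃ = 0.0875

arm 1 (φ=0.0°): x'=0.0800, y'=-0.1385
  e−x'=0.0400;  (l²−L²−(e−x')²−y'²−z²)/2L = 0.0065
  γ=atan2(-0.3834,0.0400)=-1.4668;  ψ=arccos(0.0167)=1.5541;  θ1=γ+ψ≈0.0872
rotate P by −φ2: (-0.1599, 0.0000, -0.3834)
  e−x'=0.2799;  (l²−L²−(e−x')²−y'²−z²)/2L = -0.1535
  √(A²+B²)=0.4747;  θ2 = -0.9401+1.9001 ≈ 0.9600
arm 3 (φ=240.0°): x'=0.0799, y'=0.1385
  A cos θ + B sin θ = C:  0.0401·cos θ + -0.3834·sin θ = 0.0064
  γ=atan2(-0.3834,0.0401)=-1.4667;  ψ=arccos(0.0166)=1.5542;  θ3=γ+ψ≈0.0875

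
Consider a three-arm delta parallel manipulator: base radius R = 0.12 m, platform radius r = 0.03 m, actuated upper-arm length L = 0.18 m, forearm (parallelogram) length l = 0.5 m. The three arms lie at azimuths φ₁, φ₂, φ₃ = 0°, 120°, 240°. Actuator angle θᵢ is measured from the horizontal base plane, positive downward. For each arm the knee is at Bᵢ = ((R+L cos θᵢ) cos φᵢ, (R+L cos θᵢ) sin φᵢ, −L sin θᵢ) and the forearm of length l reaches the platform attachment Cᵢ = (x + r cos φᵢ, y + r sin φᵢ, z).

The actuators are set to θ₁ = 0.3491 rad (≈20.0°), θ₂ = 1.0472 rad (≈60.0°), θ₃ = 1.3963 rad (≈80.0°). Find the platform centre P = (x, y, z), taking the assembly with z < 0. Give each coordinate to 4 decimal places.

centre 1 = (0.2591·cos0.0°, 0.2591·sin0.0°, -0.0616) = (0.2591, 0.0000, -0.0616)
φ2=120.0°: virtual centre (-0.0900, 0.1559, -0.1559), radius l
arm 3 at φ=240.0°: (R−r)+L cos θ3 = 0.1213;  centre 3 = (-0.0606, -0.1050, -0.1773)
eliminate P² terms by subtracting sphere 1 from 2 and 3
[-0.6983 0.3118 -0.1886]·P = -0.0142;  [-0.6395 -0.2100 -0.2314]·P = -0.0248
det = 0.3460;  x = 0.0310+-0.3230z,  y = 0.0238+-0.1183z
quadratic in z: (1.1183)z²+(0.2649)z+(-0.1936)=0, √Δ=0.9676 → z ∈ {-0.5510, 0.3142}; z = -0.5510 (taking z<0)
x = 0.2090, y = 0.0890

(0.2090, 0.0890, -0.5510)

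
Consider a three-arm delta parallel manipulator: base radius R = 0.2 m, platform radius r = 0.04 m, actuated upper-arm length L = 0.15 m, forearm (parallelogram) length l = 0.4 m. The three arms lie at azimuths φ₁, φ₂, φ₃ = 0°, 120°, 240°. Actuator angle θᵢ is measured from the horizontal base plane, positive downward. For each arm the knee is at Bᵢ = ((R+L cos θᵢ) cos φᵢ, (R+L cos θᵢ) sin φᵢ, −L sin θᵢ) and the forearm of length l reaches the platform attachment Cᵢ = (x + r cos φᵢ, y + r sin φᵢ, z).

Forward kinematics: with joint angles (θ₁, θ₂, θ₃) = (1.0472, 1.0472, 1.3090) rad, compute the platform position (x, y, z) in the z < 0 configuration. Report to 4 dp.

arm 1 at φ=0.0°: (R−r)+L cos θ1 = 0.2350;  O1 = (0.2350, 0.0000, -0.1299)
arm 2 at φ=120.0°: (R−r)+L cos θ2 = 0.2350;  O2 = (-0.1175, 0.2035, -0.1299)
arm 3 at φ=240.0°: (R−r)+L cos θ3 = 0.1988;  O3 = (-0.0994, -0.1722, -0.1449)
subtract pairs → two planes through P
plane₁₂: -0.7050x+0.4070y+0.0000z = 0.0000
det = 0.5150;  x = 0.0091+-0.0237z,  y = 0.0158+-0.0410z
sphere 1 gives Az²+Bz+C=0 with A=1.0022, B=0.2692, C=-0.0919;  B²−4AC=0.4408;  roots -0.4655, 0.1969;  negative root z = -0.4655
x = 0.0202, y = 0.0349

(0.0202, 0.0349, -0.4655)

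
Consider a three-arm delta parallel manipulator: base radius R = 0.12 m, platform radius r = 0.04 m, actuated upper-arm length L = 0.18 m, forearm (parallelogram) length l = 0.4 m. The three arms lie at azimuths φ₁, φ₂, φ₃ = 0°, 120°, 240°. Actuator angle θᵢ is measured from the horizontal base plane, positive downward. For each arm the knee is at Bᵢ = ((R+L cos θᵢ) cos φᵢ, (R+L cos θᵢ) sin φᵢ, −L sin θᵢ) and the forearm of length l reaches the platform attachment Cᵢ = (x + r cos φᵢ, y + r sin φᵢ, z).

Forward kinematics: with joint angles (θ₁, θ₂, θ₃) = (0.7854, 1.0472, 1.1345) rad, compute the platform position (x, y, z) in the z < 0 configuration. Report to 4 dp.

centre 1 = (0.2073·cos0.0°, 0.2073·sin0.0°, -0.1273) = (0.2073, 0.0000, -0.1273)
φ2=120.0°: virtual centre (-0.0850, 0.1472, -0.1559), radius l
arm 3 at φ=240.0°: ρ3 = 0.1561;  centre 3 = (-0.0780, -0.1352, -0.1631)
subtract pairs → two planes through P
[-0.5846 0.2944 -0.0572]·P = -0.0060;  [-0.5706 -0.2703 -0.0717]·P = -0.0082
det = 0.3260;  x = 0.0123+-0.1122z,  y = 0.0043+-0.0285z
quadratic in z: (1.0134)z²+(0.2981)z+(-0.1058)=0, √Δ=0.7195 → z ∈ {-0.5020, 0.2079}; z = -0.5020 (taking z<0)
x = 0.0687, y = 0.0185

(0.0687, 0.0185, -0.5020)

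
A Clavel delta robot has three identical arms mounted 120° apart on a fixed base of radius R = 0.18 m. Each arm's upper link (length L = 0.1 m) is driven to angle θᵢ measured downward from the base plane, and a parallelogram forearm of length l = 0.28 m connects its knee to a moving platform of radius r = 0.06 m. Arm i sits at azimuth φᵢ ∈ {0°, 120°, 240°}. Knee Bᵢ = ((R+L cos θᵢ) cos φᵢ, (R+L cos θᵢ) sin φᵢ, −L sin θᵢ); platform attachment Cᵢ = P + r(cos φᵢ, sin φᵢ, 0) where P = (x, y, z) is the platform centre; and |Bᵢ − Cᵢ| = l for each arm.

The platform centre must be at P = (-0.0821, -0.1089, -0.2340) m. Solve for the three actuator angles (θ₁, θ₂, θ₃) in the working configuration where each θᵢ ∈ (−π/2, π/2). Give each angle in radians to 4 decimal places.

rotate P by −φ1: (-0.0821, -0.1089, -0.2340)
  e−x'=0.2021;  (l²−L²−(e−x')²−y'²−z²)/2L = -0.1953
  θ1 = atan2(B,A) + arccos(C/0.3092) = 1.3960
arm 2 (φ=120.0°): x'=-0.0533, y'=0.1256
  A cos θ + B sin θ = C:  0.1733·cos θ + -0.2340·sin θ = -0.1607
  √(A²+B²)=0.2912;  θ2 = -0.9334+2.1554 ≈ 1.2220
arm 3 (φ=240.0°): x'=0.1354, y'=-0.0167
  A cos θ + B sin θ = C:  -0.0154·cos θ + -0.2340·sin θ = 0.0657
  γ=atan2(-0.2340,-0.0154)=-1.6363;  ψ=arccos(0.2800)=1.2870;  θ3=γ+ψ≈-0.3493

θ₁ = 1.3960, θ₂ = 1.2220, θ₃ = -0.3493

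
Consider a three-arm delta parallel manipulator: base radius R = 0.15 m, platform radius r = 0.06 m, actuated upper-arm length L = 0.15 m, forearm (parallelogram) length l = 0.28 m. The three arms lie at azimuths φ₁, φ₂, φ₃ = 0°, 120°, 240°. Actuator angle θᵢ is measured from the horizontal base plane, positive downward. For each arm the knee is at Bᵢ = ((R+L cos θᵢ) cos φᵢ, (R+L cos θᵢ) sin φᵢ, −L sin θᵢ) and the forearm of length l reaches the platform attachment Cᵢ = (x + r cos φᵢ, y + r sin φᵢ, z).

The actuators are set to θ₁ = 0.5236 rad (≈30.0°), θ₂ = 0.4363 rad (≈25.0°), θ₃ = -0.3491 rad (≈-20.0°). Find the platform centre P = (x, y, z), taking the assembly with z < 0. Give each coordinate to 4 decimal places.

(-0.0376, -0.0509, -0.1725)

φ1=0.0°: virtual centre (0.2199, 0.0000, -0.0750), radius l
arm 2 at φ=120.0°: e+L cos θ2 = 0.2259;  O2 = (-0.1130, 0.1957, -0.0634)
φ3=240.0°: virtual centre (-0.1155, -0.2000, 0.0513), radius l
subtract pairs → two planes through P
[-0.6658 0.3914 0.0232]·P = 0.0011;  [-0.6708 -0.4000 0.2526]·P = 0.0020
Cramer: x(z) = -0.0023+0.2045z;  y(z) = -0.0011+0.2886z
into |P−O₁|² = l²: 1.1251z² + 0.0585z + -0.0234 = 0;  Δ = 0.1087;  z = -0.1725 or 0.1206 → z<0 root = -0.1725
x = -0.0376, y = -0.0509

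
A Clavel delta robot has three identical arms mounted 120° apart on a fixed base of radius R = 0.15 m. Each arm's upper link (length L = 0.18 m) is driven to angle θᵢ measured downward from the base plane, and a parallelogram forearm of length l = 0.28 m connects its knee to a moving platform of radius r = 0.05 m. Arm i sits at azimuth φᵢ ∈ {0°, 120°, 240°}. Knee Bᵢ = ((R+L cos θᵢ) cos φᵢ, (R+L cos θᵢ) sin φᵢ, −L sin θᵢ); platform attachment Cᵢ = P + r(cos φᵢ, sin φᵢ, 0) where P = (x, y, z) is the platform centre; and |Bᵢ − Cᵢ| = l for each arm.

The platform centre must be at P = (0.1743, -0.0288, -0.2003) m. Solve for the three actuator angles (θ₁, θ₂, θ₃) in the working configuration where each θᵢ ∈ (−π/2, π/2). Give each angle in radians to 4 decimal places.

rotate P by −φ1: (0.1743, -0.0288, -0.2003)
  A cos θ + B sin θ = C:  -0.0743·cos θ + -0.2003·sin θ = -0.0013
  θ1 = atan2(B,A) + arccos(C/0.2136) = -0.3491
arm 2 (φ=120.0°): x'=-0.1121, y'=-0.1365
  A=0.2121, B=-0.2003, C=(l²−L²−A²−y'²−z²)/(2L)=-0.1604
  √(A²+B²)=0.2917;  θ2 = -0.7568+2.1530 ≈ 1.3962
arm 3 (φ=240.0°): x'=-0.0622, y'=0.1653
  e−x'=0.1622;  (l²−L²−(e−x')²−y'²−z²)/2L = -0.1327
  γ=atan2(-0.2003,0.1622)=-0.8901;  ψ=arccos(-0.5148)=2.1116;  θ3=γ+ψ≈1.2215

θ₁ = -0.3491, θ₂ = 1.3962, θ₃ = 1.2215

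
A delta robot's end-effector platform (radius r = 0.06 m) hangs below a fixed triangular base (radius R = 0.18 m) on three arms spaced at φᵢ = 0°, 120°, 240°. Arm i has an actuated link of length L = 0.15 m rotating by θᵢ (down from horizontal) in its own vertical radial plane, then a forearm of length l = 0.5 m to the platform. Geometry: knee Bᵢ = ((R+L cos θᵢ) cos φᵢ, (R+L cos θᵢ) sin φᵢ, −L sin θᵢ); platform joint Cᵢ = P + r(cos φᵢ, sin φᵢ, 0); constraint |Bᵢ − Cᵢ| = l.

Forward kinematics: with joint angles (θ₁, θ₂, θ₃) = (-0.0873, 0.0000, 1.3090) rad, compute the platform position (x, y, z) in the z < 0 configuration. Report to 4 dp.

arm 1 at φ=0.0°: e+L cos θ1 = 0.2694;  O1 = (0.2694, 0.0000, 0.0131)
φ2=120.0°: virtual centre (-0.1350, 0.2338, 0.0000), radius l
arm 3 at φ=240.0°: e+L cos θ3 = 0.1588;  O3 = (-0.0794, -0.1375, -0.1449)
eliminate P² terms by subtracting sphere 1 from 2 and 3
plane₁₂: -0.8089x+0.4677y+-0.0262z = 0.0001
det = 0.5488;  x = 0.0226+-0.2823z,  y = 0.0393+-0.4324z
sphere 1 gives Az²+Bz+C=0 with A=1.2667, B=0.0793, C=-0.1873;  B²−4AC=0.9555;  roots -0.4171, 0.3546;  negative root z = -0.4171
x = 0.1403, y = 0.2197

(0.1403, 0.2197, -0.4171)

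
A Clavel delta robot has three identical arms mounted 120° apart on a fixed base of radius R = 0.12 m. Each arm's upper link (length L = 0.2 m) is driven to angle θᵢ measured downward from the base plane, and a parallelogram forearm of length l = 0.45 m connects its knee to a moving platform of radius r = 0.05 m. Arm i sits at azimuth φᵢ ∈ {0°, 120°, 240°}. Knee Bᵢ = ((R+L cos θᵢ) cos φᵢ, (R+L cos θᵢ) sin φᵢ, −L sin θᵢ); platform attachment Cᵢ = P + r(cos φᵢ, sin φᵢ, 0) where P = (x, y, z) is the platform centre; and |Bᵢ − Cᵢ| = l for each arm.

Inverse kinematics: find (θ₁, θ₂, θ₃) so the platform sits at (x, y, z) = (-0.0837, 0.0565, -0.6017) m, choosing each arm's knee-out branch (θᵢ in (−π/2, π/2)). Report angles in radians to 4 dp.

θ₁ = 1.3964, θ₂ = 0.9600, θ₃ = 1.2218

φ1=0.0° → target in arm frame (-0.0837, 0.0565)
  A=0.1537, B=-0.6017, C=(l²−L²−A²−y'²−z²)/(2L)=-0.5659
  γ=atan2(-0.6017,0.1537)=-1.3207;  ψ=arccos(-0.9112)=2.7171;  θ1=γ+ψ≈1.3964
rotate P by −φ2: (0.0908, 0.0442, -0.6017)
  A=-0.0208, B=-0.6017, C=(l²−L²−A²−y'²−z²)/(2L)=-0.5048
  √(A²+B²)=0.6021;  θ2 = -1.6053+2.5653 ≈ 0.9600
φ3=240.0° → target in arm frame (-0.0071, -0.1007)
  A cos θ + B sin θ = C:  0.0771·cos θ + -0.6017·sin θ = -0.5391
  θ3 = atan2(B,A) + arccos(C/0.6066) = 1.2218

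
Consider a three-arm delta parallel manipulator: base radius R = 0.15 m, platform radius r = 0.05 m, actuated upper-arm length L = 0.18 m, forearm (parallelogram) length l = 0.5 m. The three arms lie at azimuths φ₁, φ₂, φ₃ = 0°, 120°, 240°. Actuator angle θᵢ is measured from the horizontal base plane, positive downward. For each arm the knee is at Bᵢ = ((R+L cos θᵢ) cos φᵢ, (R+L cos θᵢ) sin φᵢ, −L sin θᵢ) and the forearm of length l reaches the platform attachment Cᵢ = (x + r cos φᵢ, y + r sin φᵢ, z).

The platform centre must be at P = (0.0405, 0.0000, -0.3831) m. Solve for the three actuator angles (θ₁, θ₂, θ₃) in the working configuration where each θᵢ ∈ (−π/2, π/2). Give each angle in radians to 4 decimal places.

θ₁ = -0.3490, θ₂ = -0.0873, θ₃ = -0.0873

arm 1 (φ=0.0°): x'=0.0405, y'=0.0000
  e−x'=0.0595;  (l²−L²−(e−x')²−y'²−z²)/2L = 0.1869
  θ1 = atan2(B,A) + arccos(C/0.3877) = -0.3490
rotate P by −φ2: (-0.0202, -0.0351, -0.3831)
  A=0.1202, B=-0.3831, C=(l²−L²−A²−y'²−z²)/(2L)=0.1532
  θ2 = atan2(B,A) + arccos(C/0.4015) = -0.0873
rotate P by −φ3: (-0.0203, 0.0351, -0.3831)
  e−x'=0.1203;  (l²−L²−(e−x')²−y'²−z²)/2L = 0.1532
  γ=atan2(-0.3831,0.1203)=-1.2666;  ψ=arccos(0.3815)=1.1794;  θ3=γ+ψ≈-0.0873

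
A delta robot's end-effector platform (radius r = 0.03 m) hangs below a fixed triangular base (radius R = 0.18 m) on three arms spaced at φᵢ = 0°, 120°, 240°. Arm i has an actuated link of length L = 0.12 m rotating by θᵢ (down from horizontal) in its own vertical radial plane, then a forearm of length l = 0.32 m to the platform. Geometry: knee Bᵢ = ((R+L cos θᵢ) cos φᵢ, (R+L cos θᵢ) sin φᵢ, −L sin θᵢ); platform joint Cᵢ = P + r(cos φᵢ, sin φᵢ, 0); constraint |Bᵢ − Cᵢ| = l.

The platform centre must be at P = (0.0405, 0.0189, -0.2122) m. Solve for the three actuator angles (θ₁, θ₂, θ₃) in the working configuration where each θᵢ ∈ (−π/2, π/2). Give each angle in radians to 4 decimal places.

θ₁ = -0.0874, θ₂ = 0.3487, θ₃ = 0.6107

arm 1 (φ=0.0°): x'=0.0405, y'=0.0189
  A cos θ + B sin θ = C:  0.1095·cos θ + -0.2122·sin θ = 0.1276
  γ=atan2(-0.2122,0.1095)=-1.0944;  ψ=arccos(0.5344)=1.0070;  θ1=γ+ψ≈-0.0874
φ2=120.0° → target in arm frame (-0.0039, -0.0445)
  A cos θ + B sin θ = C:  0.1539·cos θ + -0.2122·sin θ = 0.0721
  θ2 = atan2(B,A) + arccos(C/0.2621) = 0.3487
arm 3 (φ=240.0°): x'=-0.0366, y'=0.0256
  A cos θ + B sin θ = C:  0.1866·cos θ + -0.2122·sin θ = 0.0312
  √(A²+B²)=0.2826;  θ3 = -0.8495+1.4602 ≈ 0.6107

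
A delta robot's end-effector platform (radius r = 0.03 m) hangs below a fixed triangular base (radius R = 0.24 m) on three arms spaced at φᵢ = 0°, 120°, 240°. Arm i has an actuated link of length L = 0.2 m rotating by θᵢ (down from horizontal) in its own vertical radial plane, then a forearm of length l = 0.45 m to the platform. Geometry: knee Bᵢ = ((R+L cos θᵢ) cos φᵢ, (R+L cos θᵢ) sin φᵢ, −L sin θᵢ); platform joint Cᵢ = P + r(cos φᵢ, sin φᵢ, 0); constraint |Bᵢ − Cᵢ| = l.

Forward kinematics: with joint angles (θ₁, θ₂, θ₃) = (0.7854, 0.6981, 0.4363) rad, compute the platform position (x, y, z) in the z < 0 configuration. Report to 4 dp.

arm 1 at φ=0.0°: ρ1 = 0.3514;  O1 = (0.3514, 0.0000, -0.1414)
arm 2 at φ=120.0°: ρ2 = 0.3632;  O2 = (-0.1816, 0.3146, -0.1286)
O3 = (0.3913·cos240.0°, 0.3913·sin240.0°, -0.0845) = (-0.1956, -0.3388, -0.0845)
subtract pairs → two planes through P
linear system: -1.0661x+0.6291y = 0.0050−0.0257z; -1.0941x+-0.6777y = 0.0167−0.1138z
Cramer: x(z) = -0.0098+0.0631z;  y(z) = -0.0088+0.0660z
sphere 1 gives Az²+Bz+C=0 with A=1.0083, B=0.2361, C=-0.0519;  B²−4AC=0.2651;  roots -0.3724, 0.1383;  negative root z = -0.3724
x = -0.0333, y = -0.0334

(-0.0333, -0.0334, -0.3724)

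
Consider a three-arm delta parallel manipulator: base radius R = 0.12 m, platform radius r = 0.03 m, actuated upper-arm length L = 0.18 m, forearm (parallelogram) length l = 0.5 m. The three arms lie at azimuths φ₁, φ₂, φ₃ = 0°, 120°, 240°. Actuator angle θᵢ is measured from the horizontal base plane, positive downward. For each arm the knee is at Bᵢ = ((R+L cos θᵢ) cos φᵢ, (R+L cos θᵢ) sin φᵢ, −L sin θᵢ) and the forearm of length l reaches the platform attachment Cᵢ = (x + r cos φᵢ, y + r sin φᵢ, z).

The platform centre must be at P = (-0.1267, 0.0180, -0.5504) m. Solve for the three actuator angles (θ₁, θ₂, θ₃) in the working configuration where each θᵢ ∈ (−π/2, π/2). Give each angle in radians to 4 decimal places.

θ₁ = 1.0474, θ₂ = 0.5235, θ₃ = 0.6110

rotate P by −φ1: (-0.1267, 0.0180, -0.5504)
  A cos θ + B sin θ = C:  0.2167·cos θ + -0.5504·sin θ = -0.3684
  √(A²+B²)=0.5915;  θ1 = -1.1957+2.2431 ≈ 1.0474
rotate P by −φ2: (0.0789, 0.1007, -0.5504)
  A cos θ + B sin θ = C:  0.0111·cos θ + -0.5504·sin θ = -0.2656
  θ2 = atan2(B,A) + arccos(C/0.5505) = 0.5235
φ3=240.0° → target in arm frame (0.0478, -0.1187)
  A cos θ + B sin θ = C:  0.0422·cos θ + -0.5504·sin θ = -0.2812
  θ3 = atan2(B,A) + arccos(C/0.5520) = 0.6110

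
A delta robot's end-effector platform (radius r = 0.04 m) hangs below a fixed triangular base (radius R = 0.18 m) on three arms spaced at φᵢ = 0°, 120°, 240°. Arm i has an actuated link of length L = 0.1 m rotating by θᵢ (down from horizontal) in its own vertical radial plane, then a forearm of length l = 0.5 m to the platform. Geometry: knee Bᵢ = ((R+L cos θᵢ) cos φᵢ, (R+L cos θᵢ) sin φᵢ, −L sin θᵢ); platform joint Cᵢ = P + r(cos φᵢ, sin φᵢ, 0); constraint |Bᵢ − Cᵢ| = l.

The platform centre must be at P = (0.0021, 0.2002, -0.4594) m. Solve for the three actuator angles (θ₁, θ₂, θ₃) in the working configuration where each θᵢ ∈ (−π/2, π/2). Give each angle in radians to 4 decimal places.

θ₁ = 0.6113, θ₂ = -0.2616, θ₃ = 1.3964

rotate P by −φ1: (0.0021, 0.2002, -0.4594)
  e−x'=0.1379;  (l²−L²−(e−x')²−y'²−z²)/2L = -0.1507
  θ1 = atan2(B,A) + arccos(C/0.4797) = 0.6113
arm 2 (φ=120.0°): x'=0.1723, y'=-0.1019
  A=-0.0323, B=-0.4594, C=(l²−L²−A²−y'²−z²)/(2L)=0.0876
  γ=atan2(-0.4594,-0.0323)=-1.6411;  ψ=arccos(0.1902)=1.3794;  θ2=γ+ψ≈-0.2616
φ3=240.0° → target in arm frame (-0.1744, -0.0983)
  e−x'=0.3144;  (l²−L²−(e−x')²−y'²−z²)/2L = -0.3979
  θ3 = atan2(B,A) + arccos(C/0.5567) = 1.3964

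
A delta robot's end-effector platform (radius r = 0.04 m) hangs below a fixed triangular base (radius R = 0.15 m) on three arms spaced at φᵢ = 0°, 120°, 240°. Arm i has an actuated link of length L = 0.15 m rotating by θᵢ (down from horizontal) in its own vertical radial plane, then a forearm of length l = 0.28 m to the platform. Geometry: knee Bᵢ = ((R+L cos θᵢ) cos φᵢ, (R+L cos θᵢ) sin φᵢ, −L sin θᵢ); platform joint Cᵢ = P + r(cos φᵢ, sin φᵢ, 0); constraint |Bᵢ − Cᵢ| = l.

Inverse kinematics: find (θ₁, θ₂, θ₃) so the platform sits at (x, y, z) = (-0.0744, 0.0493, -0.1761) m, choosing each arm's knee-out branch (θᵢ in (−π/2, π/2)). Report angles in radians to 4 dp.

arm 1 (φ=0.0°): x'=-0.0744, y'=0.0493
  e−x'=0.1844;  (l²−L²−(e−x')²−y'²−z²)/2L = -0.0385
  γ=atan2(-0.1761,0.1844)=-0.7624;  ψ=arccos(-0.1509)=1.7223;  θ1=γ+ψ≈0.9599
arm 2 (φ=120.0°): x'=0.0799, y'=0.0398
  e−x'=0.0301;  (l²−L²−(e−x')²−y'²−z²)/2L = 0.0747
  θ2 = atan2(B,A) + arccos(C/0.1787) = -0.2619
rotate P by −φ3: (-0.0055, -0.0891, -0.1761)
  A=0.1155, B=-0.1761, C=(l²−L²−A²−y'²−z²)/(2L)=0.0120
  γ=atan2(-0.1761,0.1155)=-0.9903;  ψ=arccos(0.0572)=1.5136;  θ3=γ+ψ≈0.5232

θ₁ = 0.9599, θ₂ = -0.2619, θ₃ = 0.5232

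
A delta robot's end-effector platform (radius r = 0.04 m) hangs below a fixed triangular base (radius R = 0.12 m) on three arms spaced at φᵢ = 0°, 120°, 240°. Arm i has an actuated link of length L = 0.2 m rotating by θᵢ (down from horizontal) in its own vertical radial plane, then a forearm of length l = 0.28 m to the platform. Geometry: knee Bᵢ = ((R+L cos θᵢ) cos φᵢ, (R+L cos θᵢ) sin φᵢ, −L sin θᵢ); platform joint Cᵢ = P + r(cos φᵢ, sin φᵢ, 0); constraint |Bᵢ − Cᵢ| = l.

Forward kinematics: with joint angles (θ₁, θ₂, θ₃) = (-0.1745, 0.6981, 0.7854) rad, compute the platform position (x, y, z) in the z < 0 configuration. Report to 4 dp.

arm 1 at φ=0.0°: ρ1 = 0.2770;  S1 = (0.2770, 0.0000, 0.0347)
φ2=120.0°: virtual centre (-0.1166, 0.2020, -0.1286), radius l
φ3=240.0°: virtual centre (-0.1107, -0.1918, -0.1414), radius l
subtract pairs → two planes through P
linear system: -0.7871x+0.4039y = -0.0070−-0.3266z; -0.7753x+-0.3835y = -0.0089−-0.3523z
det = 0.6151;  x = 0.0102+-0.4350z,  y = 0.0025+-0.0392z
quadratic in z: (1.1907)z²+(0.1624)z+(-0.0060)=0, √Δ=0.2347 → z ∈ {-0.1668, 0.0303}; z = -0.1668 (taking z<0)
x = 0.0827, y = 0.0091

(0.0827, 0.0091, -0.1668)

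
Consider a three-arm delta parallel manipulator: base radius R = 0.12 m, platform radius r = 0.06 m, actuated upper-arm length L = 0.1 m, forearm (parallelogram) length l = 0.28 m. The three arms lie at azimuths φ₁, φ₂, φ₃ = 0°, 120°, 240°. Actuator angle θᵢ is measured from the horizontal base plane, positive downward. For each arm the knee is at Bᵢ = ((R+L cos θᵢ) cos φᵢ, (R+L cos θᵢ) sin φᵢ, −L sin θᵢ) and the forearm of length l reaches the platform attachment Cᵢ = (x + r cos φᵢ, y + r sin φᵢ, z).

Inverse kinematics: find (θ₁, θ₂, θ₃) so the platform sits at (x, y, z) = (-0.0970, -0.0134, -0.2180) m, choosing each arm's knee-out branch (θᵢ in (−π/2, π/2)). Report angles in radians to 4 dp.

φ1=0.0° → target in arm frame (-0.0970, -0.0134)
  e−x'=0.1570;  (l²−L²−(e−x')²−y'²−z²)/2L = -0.0198
  γ=atan2(-0.2180,0.1570)=-0.9467;  ψ=arccos(-0.0736)=1.6444;  θ1=γ+ψ≈0.6978
rotate P by −φ2: (0.0369, 0.0907, -0.2180)
  A cos θ + B sin θ = C:  0.0231·cos θ + -0.2180·sin θ = 0.0606
  γ=atan2(-0.2180,0.0231)=-1.4652;  ψ=arccos(0.2763)=1.2908;  θ2=γ+ψ≈-0.1744
arm 3 (φ=240.0°): x'=0.0601, y'=-0.0773
  A=-0.0001, B=-0.2180, C=(l²−L²−A²−y'²−z²)/(2L)=0.0745
  θ3 = atan2(B,A) + arccos(C/0.2180) = -0.3493

θ₁ = 0.6978, θ₂ = -0.1744, θ₃ = -0.3493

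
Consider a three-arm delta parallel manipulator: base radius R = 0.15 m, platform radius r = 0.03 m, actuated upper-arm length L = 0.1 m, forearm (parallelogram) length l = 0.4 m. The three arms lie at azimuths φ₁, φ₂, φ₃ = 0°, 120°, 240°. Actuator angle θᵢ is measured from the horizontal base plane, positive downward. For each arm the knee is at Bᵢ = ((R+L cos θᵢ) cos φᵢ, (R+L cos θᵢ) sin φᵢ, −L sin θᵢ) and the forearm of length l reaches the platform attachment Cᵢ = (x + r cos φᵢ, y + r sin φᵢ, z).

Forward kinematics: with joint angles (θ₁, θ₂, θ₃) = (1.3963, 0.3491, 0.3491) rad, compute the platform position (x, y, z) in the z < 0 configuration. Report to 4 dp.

S1 = (0.1374·cos0.0°, 0.1374·sin0.0°, -0.0985) = (0.1374, 0.0000, -0.0985)
arm 2 at φ=120.0°: (R−r)+L cos θ2 = 0.2140;  S2 = (-0.1070, 0.1853, -0.0342)
arm 3 at φ=240.0°: (R−r)+L cos θ3 = 0.2140;  S3 = (-0.1070, -0.1853, -0.0342)
eliminate P² terms by subtracting sphere 1 from 2 and 3
plane₁₂: -0.4887x+0.3706y+0.1286z = 0.0184
Cramer: x(z) = -0.0376+0.2631z;  y(z) = 0.0000-0.0000z
sphere 1 gives Az²+Bz+C=0 with A=1.0692, B=0.1049, C=-0.1197;  B²−4AC=0.5229;  roots -0.3872, 0.2891;  negative root z = -0.3872
x = -0.1395, y = 0.0000

(-0.1395, 0.0000, -0.3872)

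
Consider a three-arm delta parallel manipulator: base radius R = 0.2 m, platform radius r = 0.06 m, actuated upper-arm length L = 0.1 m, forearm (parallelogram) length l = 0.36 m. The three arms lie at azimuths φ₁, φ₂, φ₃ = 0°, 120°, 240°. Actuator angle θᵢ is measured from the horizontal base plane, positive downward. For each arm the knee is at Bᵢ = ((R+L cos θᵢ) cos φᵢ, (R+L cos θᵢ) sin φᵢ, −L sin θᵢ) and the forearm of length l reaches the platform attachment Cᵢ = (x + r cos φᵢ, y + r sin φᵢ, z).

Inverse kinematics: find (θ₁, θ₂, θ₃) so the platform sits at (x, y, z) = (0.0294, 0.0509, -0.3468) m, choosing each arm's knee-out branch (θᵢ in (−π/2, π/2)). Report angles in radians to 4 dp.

rotate P by −φ1: (0.0294, 0.0509, -0.3468)
  A cos θ + B sin θ = C:  0.1106·cos θ + -0.3468·sin θ = -0.0775
  θ1 = atan2(B,A) + arccos(C/0.3640) = 0.5232
arm 2 (φ=120.0°): x'=0.0294, y'=-0.0509
  e−x'=0.1106;  (l²−L²−(e−x')²−y'²−z²)/2L = -0.0775
  √(A²+B²)=0.3640;  θ2 = -1.2620+1.7853 ≈ 0.5233
φ3=240.0° → target in arm frame (-0.0588, 0.0000)
  e−x'=0.1988;  (l²−L²−(e−x')²−y'²−z²)/2L = -0.2009
  √(A²+B²)=0.3997;  θ3 = -1.0503+2.0974 ≈ 1.0471

θ₁ = 0.5232, θ₂ = 0.5233, θ₃ = 1.0471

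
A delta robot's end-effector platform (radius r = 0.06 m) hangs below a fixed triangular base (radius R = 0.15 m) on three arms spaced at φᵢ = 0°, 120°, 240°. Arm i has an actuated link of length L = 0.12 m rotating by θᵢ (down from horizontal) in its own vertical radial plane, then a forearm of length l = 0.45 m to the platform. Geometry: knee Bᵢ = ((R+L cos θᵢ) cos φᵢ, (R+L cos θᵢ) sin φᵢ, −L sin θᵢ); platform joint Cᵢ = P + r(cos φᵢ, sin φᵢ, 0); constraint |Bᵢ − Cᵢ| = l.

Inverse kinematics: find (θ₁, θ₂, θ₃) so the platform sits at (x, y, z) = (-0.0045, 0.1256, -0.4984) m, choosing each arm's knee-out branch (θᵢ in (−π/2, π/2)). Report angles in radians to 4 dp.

θ₁ = 0.9603, θ₂ = 0.5240, θ₃ = 1.3095

φ1=0.0° → target in arm frame (-0.0045, 0.1256)
  e−x'=0.0945;  (l²−L²−(e−x')²−y'²−z²)/2L = -0.3542
  √(A²+B²)=0.5073;  θ1 = -1.3834+2.3437 ≈ 0.9603
φ2=120.0° → target in arm frame (0.1110, -0.0589)
  A cos θ + B sin θ = C:  -0.0210·cos θ + -0.4984·sin θ = -0.2676
  θ2 = atan2(B,A) + arccos(C/0.4988) = 0.5240
rotate P by −φ3: (-0.1065, -0.0667, -0.4984)
  A=0.1965, B=-0.4984, C=(l²−L²−A²−y'²−z²)/(2L)=-0.4307
  γ=atan2(-0.4984,0.1965)=-1.1952;  ψ=arccos(-0.8040)=2.5047;  θ3=γ+ψ≈1.3095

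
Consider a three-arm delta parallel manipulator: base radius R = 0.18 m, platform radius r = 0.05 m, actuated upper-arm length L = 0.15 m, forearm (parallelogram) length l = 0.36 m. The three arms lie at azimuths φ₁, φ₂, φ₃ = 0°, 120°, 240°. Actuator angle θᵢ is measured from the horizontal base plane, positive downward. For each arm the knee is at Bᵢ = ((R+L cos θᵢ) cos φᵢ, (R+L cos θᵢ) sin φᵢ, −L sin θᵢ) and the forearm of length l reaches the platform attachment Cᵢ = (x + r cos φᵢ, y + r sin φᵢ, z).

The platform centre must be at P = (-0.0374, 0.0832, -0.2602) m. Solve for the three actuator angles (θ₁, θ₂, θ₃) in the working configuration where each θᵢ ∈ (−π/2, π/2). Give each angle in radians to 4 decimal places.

θ₁ = 0.5237, θ₂ = -0.3492, θ₃ = 0.6107

arm 1 (φ=0.0°): x'=-0.0374, y'=0.0832
  A=0.1674, B=-0.2602, C=(l²−L²−A²−y'²−z²)/(2L)=0.0148
  θ1 = atan2(B,A) + arccos(C/0.3094) = 0.5237
φ2=120.0° → target in arm frame (0.0908, -0.0092)
  A=0.0392, B=-0.2602, C=(l²−L²−A²−y'²−z²)/(2L)=0.1259
  γ=atan2(-0.2602,0.0392)=-1.4211;  ψ=arccos(0.4785)=1.0719;  θ2=γ+ψ≈-0.3492
rotate P by −φ3: (-0.0534, -0.0740, -0.2602)
  A=0.1834, B=-0.2602, C=(l²−L²−A²−y'²−z²)/(2L)=0.0010
  θ3 = atan2(B,A) + arccos(C/0.3183) = 0.6107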